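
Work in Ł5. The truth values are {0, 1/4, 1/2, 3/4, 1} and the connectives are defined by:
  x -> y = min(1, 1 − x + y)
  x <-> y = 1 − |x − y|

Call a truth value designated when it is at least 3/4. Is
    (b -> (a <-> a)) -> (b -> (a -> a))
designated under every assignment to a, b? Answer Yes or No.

At a = 1/2, b = 1, for instance:
a <-> a = 1/2 <-> 1/2 = 1
b -> (a <-> a) = 1 -> 1 = 1
a -> a = 1/2 -> 1/2 = 1
b -> (a -> a) = 1 -> 1 = 1
(b -> (a <-> a)) -> (b -> (a -> a)) = 1 -> 1 = 1
and checking the remaining 24 assignments likewise gives ≥ 3/4 in every case.

Yes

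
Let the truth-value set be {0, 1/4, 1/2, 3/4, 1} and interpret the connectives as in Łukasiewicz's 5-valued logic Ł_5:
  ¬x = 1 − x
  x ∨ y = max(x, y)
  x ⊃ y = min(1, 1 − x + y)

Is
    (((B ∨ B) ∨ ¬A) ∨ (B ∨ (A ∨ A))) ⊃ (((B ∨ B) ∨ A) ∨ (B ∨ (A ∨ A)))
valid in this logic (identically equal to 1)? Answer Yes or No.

No

Counterexample: take A = 0, B = 0.
B ∨ B = 0 ∨ 0 = 0
¬A = ¬0 = 1
(B ∨ B) ∨ ¬A = 0 ∨ 1 = 1
A ∨ A = 0 ∨ 0 = 0
B ∨ (A ∨ A) = 0 ∨ 0 = 0
((B ∨ B) ∨ ¬A) ∨ (B ∨ (A ∨ A)) = 1 ∨ 0 = 1
B ∨ B = 0 ∨ 0 = 0
(B ∨ B) ∨ A = 0 ∨ 0 = 0
A ∨ A = 0 ∨ 0 = 0
B ∨ (A ∨ A) = 0 ∨ 0 = 0
((B ∨ B) ∨ A) ∨ (B ∨ (A ∨ A)) = 0 ∨ 0 = 0
(((B ∨ B) ∨ ¬A) ∨ (B ∨ (A ∨ A))) ⊃ (((B ∨ B) ∨ A) ∨ (B ∨ (A ∨ A))) = 1 ⊃ 0 = 0
This gives 0 ≠ 1.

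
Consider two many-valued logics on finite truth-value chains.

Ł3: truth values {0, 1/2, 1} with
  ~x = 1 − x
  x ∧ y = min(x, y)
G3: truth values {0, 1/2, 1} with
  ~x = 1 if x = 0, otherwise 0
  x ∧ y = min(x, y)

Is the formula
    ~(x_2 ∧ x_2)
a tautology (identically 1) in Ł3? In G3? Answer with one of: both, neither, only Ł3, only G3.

neither

In Ł3: at x_2 = 1/2 the value is 1/2 — not a tautology.
In G3: at x_2 = 1/2 the value is 0 — not a tautology.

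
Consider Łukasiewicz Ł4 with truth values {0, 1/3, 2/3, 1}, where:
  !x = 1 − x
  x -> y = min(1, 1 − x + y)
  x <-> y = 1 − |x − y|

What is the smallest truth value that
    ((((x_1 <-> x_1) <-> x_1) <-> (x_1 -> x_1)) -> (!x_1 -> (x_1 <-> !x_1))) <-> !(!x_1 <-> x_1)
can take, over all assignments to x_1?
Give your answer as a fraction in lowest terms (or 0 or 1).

1/3

Take x_1 = 1/3:
x_1 <-> x_1 = 1/3 <-> 1/3 = 1
(x_1 <-> x_1) <-> x_1 = 1 <-> 1/3 = 1/3
x_1 -> x_1 = 1/3 -> 1/3 = 1
((x_1 <-> x_1) <-> x_1) <-> (x_1 -> x_1) = 1/3 <-> 1 = 1/3
!x_1 = !1/3 = 2/3
!x_1 = !1/3 = 2/3
x_1 <-> !x_1 = 1/3 <-> 2/3 = 2/3
!x_1 -> (x_1 <-> !x_1) = 2/3 -> 2/3 = 1
(((x_1 <-> x_1) <-> x_1) <-> (x_1 -> x_1)) -> (!x_1 -> (x_1 <-> !x_1)) = 1/3 -> 1 = 1
!x_1 = !1/3 = 2/3
!x_1 <-> x_1 = 2/3 <-> 1/3 = 2/3
!(!x_1 <-> x_1) = !2/3 = 1/3
((((x_1 <-> x_1) <-> x_1) <-> (x_1 -> x_1)) -> (!x_1 -> (x_1 <-> !x_1))) <-> !(!x_1 <-> x_1) = 1 <-> 1/3 = 1/3
No assignment yields a value below 1/3, so this is the minimum.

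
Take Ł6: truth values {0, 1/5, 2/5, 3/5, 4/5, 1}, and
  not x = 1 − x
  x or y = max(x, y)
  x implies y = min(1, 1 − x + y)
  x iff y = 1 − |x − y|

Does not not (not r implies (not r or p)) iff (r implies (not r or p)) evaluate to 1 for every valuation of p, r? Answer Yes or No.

No

Counterexample: take p = 0, r = 3/5.
not r = not 3/5 = 2/5
not r = not 3/5 = 2/5
not r or p = 2/5 or 0 = 2/5
not r implies (not r or p) = 2/5 implies 2/5 = 1
not (not r implies (not r or p)) = not 1 = 0
not not (not r implies (not r or p)) = not 0 = 1
not r = not 3/5 = 2/5
not r or p = 2/5 or 0 = 2/5
r implies (not r or p) = 3/5 implies 2/5 = 4/5
not not (not r implies (not r or p)) iff (r implies (not r or p)) = 1 iff 4/5 = 4/5
This gives 4/5 ≠ 1.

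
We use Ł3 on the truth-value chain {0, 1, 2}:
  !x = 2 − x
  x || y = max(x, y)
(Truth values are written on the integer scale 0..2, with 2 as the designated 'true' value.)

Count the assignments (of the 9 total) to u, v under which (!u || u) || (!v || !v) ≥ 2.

u = 0, v = 0 ↦ 2  ≥
u = 0, v = 1 ↦ 2  ≥
u = 0, v = 2 ↦ 2  ≥
u = 1, v = 0 ↦ 2  ≥
u = 1, v = 1 ↦ 1  <
u = 1, v = 2 ↦ 1  <
u = 2, v = 0 ↦ 2  ≥
u = 2, v = 1 ↦ 2  ≥
u = 2, v = 2 ↦ 2  ≥
So 7 of the 9 assignments meet the threshold.

7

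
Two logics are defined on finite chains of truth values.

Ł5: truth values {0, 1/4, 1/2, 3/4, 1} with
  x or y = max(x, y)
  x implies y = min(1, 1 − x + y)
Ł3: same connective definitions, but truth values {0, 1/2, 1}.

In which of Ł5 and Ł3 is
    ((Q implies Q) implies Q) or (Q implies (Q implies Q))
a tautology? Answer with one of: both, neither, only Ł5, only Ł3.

both

In Ł5: every assignment gives 1 — tautology.
In Ł3: every assignment gives 1 — tautology.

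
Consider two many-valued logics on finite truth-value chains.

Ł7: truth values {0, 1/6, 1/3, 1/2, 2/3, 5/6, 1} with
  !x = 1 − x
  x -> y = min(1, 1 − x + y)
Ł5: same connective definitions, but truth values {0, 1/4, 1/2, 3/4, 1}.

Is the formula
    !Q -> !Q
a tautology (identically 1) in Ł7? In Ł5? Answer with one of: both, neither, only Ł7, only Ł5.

In Ł7: every assignment gives 1 — tautology.
In Ł5: every assignment gives 1 — tautology.

both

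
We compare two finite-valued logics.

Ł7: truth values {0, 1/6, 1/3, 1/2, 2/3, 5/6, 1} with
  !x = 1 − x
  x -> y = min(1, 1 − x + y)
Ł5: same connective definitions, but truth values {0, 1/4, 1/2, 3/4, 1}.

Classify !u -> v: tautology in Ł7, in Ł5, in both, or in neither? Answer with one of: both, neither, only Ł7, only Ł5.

neither

In Ł7: at u = 0, v = 0 the value is 0 — not a tautology.
In Ł5: at u = 0, v = 0 the value is 0 — not a tautology.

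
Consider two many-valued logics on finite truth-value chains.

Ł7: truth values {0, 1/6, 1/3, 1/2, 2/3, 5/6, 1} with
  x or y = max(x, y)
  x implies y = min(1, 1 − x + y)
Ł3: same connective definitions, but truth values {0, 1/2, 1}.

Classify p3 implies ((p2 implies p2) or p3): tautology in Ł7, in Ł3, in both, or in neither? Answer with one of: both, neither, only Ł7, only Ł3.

both

In Ł7: every assignment gives 1 — tautology.
In Ł3: every assignment gives 1 — tautology.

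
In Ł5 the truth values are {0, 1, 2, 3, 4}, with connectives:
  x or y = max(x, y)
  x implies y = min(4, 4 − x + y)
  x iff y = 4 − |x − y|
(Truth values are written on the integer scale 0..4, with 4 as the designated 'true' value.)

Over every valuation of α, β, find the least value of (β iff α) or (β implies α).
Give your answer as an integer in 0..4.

0

Take α = 0, β = 4:
β iff α = 4 iff 0 = 0
β implies α = 4 implies 0 = 0
(β iff α) or (β implies α) = 0 or 0 = 0
No assignment yields a value below 0, so this is the minimum.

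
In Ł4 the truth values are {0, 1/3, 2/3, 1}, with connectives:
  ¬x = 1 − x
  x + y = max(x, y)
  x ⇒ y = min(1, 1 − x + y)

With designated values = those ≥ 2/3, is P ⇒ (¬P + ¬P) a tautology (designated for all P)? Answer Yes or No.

No

Counterexample: take P = 1.
¬P = ¬1 = 0
¬P = ¬1 = 0
¬P + ¬P = 0 + 0 = 0
P ⇒ (¬P + ¬P) = 1 ⇒ 0 = 0
This gives 0, which is below 2/3.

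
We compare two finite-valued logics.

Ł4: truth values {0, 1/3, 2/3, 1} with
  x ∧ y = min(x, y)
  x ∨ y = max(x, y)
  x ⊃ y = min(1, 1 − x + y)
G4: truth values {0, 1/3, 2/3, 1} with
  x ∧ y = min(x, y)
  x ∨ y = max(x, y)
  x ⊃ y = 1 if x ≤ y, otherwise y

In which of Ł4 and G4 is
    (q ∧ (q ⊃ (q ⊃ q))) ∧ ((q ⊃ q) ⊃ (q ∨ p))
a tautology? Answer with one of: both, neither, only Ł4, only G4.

neither

In Ł4: at p = 0, q = 0 the value is 0 — not a tautology.
In G4: at p = 0, q = 0 the value is 0 — not a tautology.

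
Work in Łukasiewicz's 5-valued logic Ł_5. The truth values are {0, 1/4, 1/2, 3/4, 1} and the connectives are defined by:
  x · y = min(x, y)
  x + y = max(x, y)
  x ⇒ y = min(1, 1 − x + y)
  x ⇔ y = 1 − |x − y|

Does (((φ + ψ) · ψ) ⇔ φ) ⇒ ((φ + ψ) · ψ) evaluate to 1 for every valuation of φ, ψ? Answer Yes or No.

Counterexample: take φ = 0, ψ = 0.
φ + ψ = 0 + 0 = 0
(φ + ψ) · ψ = 0 · 0 = 0
((φ + ψ) · ψ) ⇔ φ = 0 ⇔ 0 = 1
φ + ψ = 0 + 0 = 0
(φ + ψ) · ψ = 0 · 0 = 0
(((φ + ψ) · ψ) ⇔ φ) ⇒ ((φ + ψ) · ψ) = 1 ⇒ 0 = 0
This gives 0 ≠ 1.

No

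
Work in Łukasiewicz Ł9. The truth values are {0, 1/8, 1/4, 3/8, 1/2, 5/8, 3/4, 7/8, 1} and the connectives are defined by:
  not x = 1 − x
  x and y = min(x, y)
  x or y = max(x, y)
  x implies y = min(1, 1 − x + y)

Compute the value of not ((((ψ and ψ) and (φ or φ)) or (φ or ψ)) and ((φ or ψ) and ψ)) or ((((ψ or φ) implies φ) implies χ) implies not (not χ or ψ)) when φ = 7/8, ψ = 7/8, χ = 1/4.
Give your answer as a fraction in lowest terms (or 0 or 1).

7/8

ψ and ψ = 7/8 and 7/8 = 7/8
φ or φ = 7/8 or 7/8 = 7/8
(ψ and ψ) and (φ or φ) = 7/8 and 7/8 = 7/8
φ or ψ = 7/8 or 7/8 = 7/8
((ψ and ψ) and (φ or φ)) or (φ or ψ) = 7/8 or 7/8 = 7/8
φ or ψ = 7/8 or 7/8 = 7/8
(φ or ψ) and ψ = 7/8 and 7/8 = 7/8
(((ψ and ψ) and (φ or φ)) or (φ or ψ)) and ((φ or ψ) and ψ) = 7/8 and 7/8 = 7/8
not ((((ψ and ψ) and (φ or φ)) or (φ or ψ)) and ((φ or ψ) and ψ)) = not 7/8 = 1/8
ψ or φ = 7/8 or 7/8 = 7/8
(ψ or φ) implies φ = 7/8 implies 7/8 = 1
((ψ or φ) implies φ) implies χ = 1 implies 1/4 = 1/4
not χ = not 1/4 = 3/4
not χ or ψ = 3/4 or 7/8 = 7/8
not (not χ or ψ) = not 7/8 = 1/8
(((ψ or φ) implies φ) implies χ) implies not (not χ or ψ) = 1/4 implies 1/8 = 7/8
not ((((ψ and ψ) and (φ or φ)) or (φ or ψ)) and ((φ or ψ) and ψ)) or ((((ψ or φ) implies φ) implies χ) implies not (not χ or ψ)) = 1/8 or 7/8 = 7/8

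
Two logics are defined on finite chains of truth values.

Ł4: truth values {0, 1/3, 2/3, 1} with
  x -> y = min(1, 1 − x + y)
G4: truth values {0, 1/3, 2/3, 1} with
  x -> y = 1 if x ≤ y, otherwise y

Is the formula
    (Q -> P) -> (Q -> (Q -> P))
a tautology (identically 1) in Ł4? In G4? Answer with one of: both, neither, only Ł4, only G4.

both

In Ł4: every assignment gives 1 — tautology.
In G4: every assignment gives 1 — tautology.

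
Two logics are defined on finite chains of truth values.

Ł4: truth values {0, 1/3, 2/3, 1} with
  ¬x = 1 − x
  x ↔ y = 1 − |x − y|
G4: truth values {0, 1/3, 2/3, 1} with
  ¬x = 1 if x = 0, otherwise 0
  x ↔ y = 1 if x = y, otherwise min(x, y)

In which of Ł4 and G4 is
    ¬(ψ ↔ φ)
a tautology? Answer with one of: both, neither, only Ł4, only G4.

neither

In Ł4: at φ = 0, ψ = 0 the value is 0 — not a tautology.
In G4: at φ = 0, ψ = 0 the value is 0 — not a tautology.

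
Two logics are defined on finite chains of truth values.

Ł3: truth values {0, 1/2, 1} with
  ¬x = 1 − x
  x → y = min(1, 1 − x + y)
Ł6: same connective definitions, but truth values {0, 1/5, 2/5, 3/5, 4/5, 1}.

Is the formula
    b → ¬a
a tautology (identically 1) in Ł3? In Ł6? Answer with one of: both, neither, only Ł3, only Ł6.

neither

In Ł3: at a = 1/2, b = 1 the value is 1/2 — not a tautology.
In Ł6: at a = 1/5, b = 1 the value is 4/5 — not a tautology.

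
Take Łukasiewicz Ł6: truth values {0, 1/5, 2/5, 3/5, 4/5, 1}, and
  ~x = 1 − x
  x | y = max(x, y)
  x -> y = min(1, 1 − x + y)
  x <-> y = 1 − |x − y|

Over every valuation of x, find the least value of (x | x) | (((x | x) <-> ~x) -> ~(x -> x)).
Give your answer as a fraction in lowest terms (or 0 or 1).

Take x = 2/5:
x | x = 2/5 | 2/5 = 2/5
x | x = 2/5 | 2/5 = 2/5
~x = ~2/5 = 3/5
(x | x) <-> ~x = 2/5 <-> 3/5 = 4/5
x -> x = 2/5 -> 2/5 = 1
~(x -> x) = ~1 = 0
((x | x) <-> ~x) -> ~(x -> x) = 4/5 -> 0 = 1/5
(x | x) | (((x | x) <-> ~x) -> ~(x -> x)) = 2/5 | 1/5 = 2/5
No assignment yields a value below 2/5, so this is the minimum.

2/5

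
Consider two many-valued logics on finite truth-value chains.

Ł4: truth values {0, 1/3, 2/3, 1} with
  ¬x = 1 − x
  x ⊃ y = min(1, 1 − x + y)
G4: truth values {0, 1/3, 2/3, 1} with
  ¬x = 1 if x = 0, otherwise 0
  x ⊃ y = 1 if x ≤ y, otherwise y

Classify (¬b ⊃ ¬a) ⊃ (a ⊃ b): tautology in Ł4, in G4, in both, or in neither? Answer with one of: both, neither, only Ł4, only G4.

In Ł4: every assignment gives 1 — tautology.
In G4: at a = 2/3, b = 1/3 the value is 1/3 — not a tautology.

only Ł4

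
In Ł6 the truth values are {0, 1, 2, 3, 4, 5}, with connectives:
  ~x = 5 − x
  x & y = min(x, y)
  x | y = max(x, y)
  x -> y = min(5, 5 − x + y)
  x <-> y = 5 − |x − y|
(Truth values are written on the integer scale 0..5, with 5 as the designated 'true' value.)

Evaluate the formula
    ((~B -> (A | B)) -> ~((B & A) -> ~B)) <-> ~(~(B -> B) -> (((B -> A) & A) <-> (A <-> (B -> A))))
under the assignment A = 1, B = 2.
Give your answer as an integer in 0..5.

~B = ~2 = 3
A | B = 1 | 2 = 2
~B -> (A | B) = 3 -> 2 = 4
B & A = 2 & 1 = 1
~B = ~2 = 3
(B & A) -> ~B = 1 -> 3 = 5
~((B & A) -> ~B) = ~5 = 0
(~B -> (A | B)) -> ~((B & A) -> ~B) = 4 -> 0 = 1
B -> B = 2 -> 2 = 5
~(B -> B) = ~5 = 0
B -> A = 2 -> 1 = 4
(B -> A) & A = 4 & 1 = 1
B -> A = 2 -> 1 = 4
A <-> (B -> A) = 1 <-> 4 = 2
((B -> A) & A) <-> (A <-> (B -> A)) = 1 <-> 2 = 4
~(B -> B) -> (((B -> A) & A) <-> (A <-> (B -> A))) = 0 -> 4 = 5
~(~(B -> B) -> (((B -> A) & A) <-> (A <-> (B -> A)))) = ~5 = 0
((~B -> (A | B)) -> ~((B & A) -> ~B)) <-> ~(~(B -> B) -> (((B -> A) & A) <-> (A <-> (B -> A)))) = 1 <-> 0 = 4

4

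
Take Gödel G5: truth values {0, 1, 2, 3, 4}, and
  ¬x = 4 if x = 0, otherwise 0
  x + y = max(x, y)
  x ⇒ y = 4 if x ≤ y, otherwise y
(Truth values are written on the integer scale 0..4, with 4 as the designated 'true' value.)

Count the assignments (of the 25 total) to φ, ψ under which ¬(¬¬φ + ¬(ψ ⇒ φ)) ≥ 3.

value 4: 1 assignment (counts)
value 0: 24 assignments
So 1 of the 25 assignments meets the threshold.

1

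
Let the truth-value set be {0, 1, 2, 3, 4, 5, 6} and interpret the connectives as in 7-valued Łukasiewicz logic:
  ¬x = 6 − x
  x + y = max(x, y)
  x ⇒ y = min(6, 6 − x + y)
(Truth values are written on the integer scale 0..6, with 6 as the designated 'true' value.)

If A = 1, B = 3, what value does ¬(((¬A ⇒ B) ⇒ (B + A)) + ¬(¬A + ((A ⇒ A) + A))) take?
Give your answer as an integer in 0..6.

¬A = ¬1 = 5
¬A ⇒ B = 5 ⇒ 3 = 4
B + A = 3 + 1 = 3
(¬A ⇒ B) ⇒ (B + A) = 4 ⇒ 3 = 5
¬A = ¬1 = 5
A ⇒ A = 1 ⇒ 1 = 6
(A ⇒ A) + A = 6 + 1 = 6
¬A + ((A ⇒ A) + A) = 5 + 6 = 6
¬(¬A + ((A ⇒ A) + A)) = ¬6 = 0
((¬A ⇒ B) ⇒ (B + A)) + ¬(¬A + ((A ⇒ A) + A)) = 5 + 0 = 5
¬(((¬A ⇒ B) ⇒ (B + A)) + ¬(¬A + ((A ⇒ A) + A))) = ¬5 = 1

1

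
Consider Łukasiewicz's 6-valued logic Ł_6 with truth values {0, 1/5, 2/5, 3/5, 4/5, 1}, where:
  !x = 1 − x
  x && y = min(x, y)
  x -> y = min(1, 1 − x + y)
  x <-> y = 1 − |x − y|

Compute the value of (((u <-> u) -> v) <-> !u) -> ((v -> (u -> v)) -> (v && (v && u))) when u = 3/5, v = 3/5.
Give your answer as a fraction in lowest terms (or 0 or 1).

4/5

u <-> u = 3/5 <-> 3/5 = 1
(u <-> u) -> v = 1 -> 3/5 = 3/5
!u = !3/5 = 2/5
((u <-> u) -> v) <-> !u = 3/5 <-> 2/5 = 4/5
u -> v = 3/5 -> 3/5 = 1
v -> (u -> v) = 3/5 -> 1 = 1
v && u = 3/5 && 3/5 = 3/5
v && (v && u) = 3/5 && 3/5 = 3/5
(v -> (u -> v)) -> (v && (v && u)) = 1 -> 3/5 = 3/5
(((u <-> u) -> v) <-> !u) -> ((v -> (u -> v)) -> (v && (v && u))) = 4/5 -> 3/5 = 4/5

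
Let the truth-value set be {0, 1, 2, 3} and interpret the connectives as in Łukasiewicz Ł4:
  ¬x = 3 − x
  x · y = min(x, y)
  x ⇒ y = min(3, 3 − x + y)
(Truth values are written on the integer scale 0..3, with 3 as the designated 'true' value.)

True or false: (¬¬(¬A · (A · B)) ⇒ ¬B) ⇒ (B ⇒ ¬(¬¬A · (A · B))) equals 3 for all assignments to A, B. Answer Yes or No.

Counterexample: take A = 2, B = 2.
¬A = ¬2 = 1
A · B = 2 · 2 = 2
¬A · (A · B) = 1 · 2 = 1
¬(¬A · (A · B)) = ¬1 = 2
¬¬(¬A · (A · B)) = ¬2 = 1
¬B = ¬2 = 1
¬¬(¬A · (A · B)) ⇒ ¬B = 1 ⇒ 1 = 3
¬A = ¬2 = 1
¬¬A = ¬1 = 2
A · B = 2 · 2 = 2
¬¬A · (A · B) = 2 · 2 = 2
¬(¬¬A · (A · B)) = ¬2 = 1
B ⇒ ¬(¬¬A · (A · B)) = 2 ⇒ 1 = 2
(¬¬(¬A · (A · B)) ⇒ ¬B) ⇒ (B ⇒ ¬(¬¬A · (A · B))) = 3 ⇒ 2 = 2
This gives 2 ≠ 3.

No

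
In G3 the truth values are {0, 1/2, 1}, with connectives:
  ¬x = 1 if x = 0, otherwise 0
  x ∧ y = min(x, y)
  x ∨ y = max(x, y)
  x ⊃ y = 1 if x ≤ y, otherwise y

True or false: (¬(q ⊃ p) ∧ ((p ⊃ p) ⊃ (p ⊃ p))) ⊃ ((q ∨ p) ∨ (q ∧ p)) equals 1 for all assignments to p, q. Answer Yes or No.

No

Counterexample: take p = 0, q = 1/2.
q ⊃ p = 1/2 ⊃ 0 = 0
¬(q ⊃ p) = ¬0 = 1
p ⊃ p = 0 ⊃ 0 = 1
p ⊃ p = 0 ⊃ 0 = 1
(p ⊃ p) ⊃ (p ⊃ p) = 1 ⊃ 1 = 1
¬(q ⊃ p) ∧ ((p ⊃ p) ⊃ (p ⊃ p)) = 1 ∧ 1 = 1
q ∨ p = 1/2 ∨ 0 = 1/2
q ∧ p = 1/2 ∧ 0 = 0
(q ∨ p) ∨ (q ∧ p) = 1/2 ∨ 0 = 1/2
(¬(q ⊃ p) ∧ ((p ⊃ p) ⊃ (p ⊃ p))) ⊃ ((q ∨ p) ∨ (q ∧ p)) = 1 ⊃ 1/2 = 1/2
This gives 1/2 ≠ 1.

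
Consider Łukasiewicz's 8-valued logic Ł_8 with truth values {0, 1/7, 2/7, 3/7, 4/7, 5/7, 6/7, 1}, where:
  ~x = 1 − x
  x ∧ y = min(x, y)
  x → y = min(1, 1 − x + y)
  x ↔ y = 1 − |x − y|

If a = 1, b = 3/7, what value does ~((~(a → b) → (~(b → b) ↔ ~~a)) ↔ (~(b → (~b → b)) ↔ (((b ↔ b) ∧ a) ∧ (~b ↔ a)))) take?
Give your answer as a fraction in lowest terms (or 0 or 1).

a → b = 1 → 3/7 = 3/7
~(a → b) = ~3/7 = 4/7
b → b = 3/7 → 3/7 = 1
~(b → b) = ~1 = 0
~a = ~1 = 0
~~a = ~0 = 1
~(b → b) ↔ ~~a = 0 ↔ 1 = 0
~(a → b) → (~(b → b) ↔ ~~a) = 4/7 → 0 = 3/7
~b = ~3/7 = 4/7
~b → b = 4/7 → 3/7 = 6/7
b → (~b → b) = 3/7 → 6/7 = 1
~(b → (~b → b)) = ~1 = 0
b ↔ b = 3/7 ↔ 3/7 = 1
(b ↔ b) ∧ a = 1 ∧ 1 = 1
~b = ~3/7 = 4/7
~b ↔ a = 4/7 ↔ 1 = 4/7
((b ↔ b) ∧ a) ∧ (~b ↔ a) = 1 ∧ 4/7 = 4/7
~(b → (~b → b)) ↔ (((b ↔ b) ∧ a) ∧ (~b ↔ a)) = 0 ↔ 4/7 = 3/7
(~(a → b) → (~(b → b) ↔ ~~a)) ↔ (~(b → (~b → b)) ↔ (((b ↔ b) ∧ a) ∧ (~b ↔ a))) = 3/7 ↔ 3/7 = 1
~((~(a → b) → (~(b → b) ↔ ~~a)) ↔ (~(b → (~b → b)) ↔ (((b ↔ b) ∧ a) ∧ (~b ↔ a)))) = ~1 = 0

0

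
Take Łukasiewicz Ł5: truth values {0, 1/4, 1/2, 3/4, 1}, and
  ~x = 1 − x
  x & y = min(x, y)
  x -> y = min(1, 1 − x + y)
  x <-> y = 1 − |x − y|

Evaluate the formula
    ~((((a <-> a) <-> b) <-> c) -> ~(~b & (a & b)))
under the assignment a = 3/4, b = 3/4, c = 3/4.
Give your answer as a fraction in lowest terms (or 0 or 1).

a <-> a = 3/4 <-> 3/4 = 1
(a <-> a) <-> b = 1 <-> 3/4 = 3/4
((a <-> a) <-> b) <-> c = 3/4 <-> 3/4 = 1
~b = ~3/4 = 1/4
a & b = 3/4 & 3/4 = 3/4
~b & (a & b) = 1/4 & 3/4 = 1/4
~(~b & (a & b)) = ~1/4 = 3/4
(((a <-> a) <-> b) <-> c) -> ~(~b & (a & b)) = 1 -> 3/4 = 3/4
~((((a <-> a) <-> b) <-> c) -> ~(~b & (a & b))) = ~3/4 = 1/4

1/4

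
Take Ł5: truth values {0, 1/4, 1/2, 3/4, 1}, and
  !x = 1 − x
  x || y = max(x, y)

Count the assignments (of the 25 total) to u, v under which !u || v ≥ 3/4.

value 1: 9 assignments (counts)
value 3/4: 7 assignments (counts)
value 1/2: 5 assignments
value 1/4: 3 assignments
value 0: 1 assignment
So 16 of the 25 assignments meet the threshold.

16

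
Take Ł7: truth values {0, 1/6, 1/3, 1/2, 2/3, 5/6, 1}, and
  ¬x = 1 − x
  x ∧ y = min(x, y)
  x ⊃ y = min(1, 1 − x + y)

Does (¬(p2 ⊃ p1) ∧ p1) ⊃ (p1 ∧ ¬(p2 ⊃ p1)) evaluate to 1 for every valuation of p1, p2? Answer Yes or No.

Yes

At p1 = 1/3, p2 = 1/3, for instance:
p2 ⊃ p1 = 1/3 ⊃ 1/3 = 1
¬(p2 ⊃ p1) = ¬1 = 0
¬(p2 ⊃ p1) ∧ p1 = 0 ∧ 1/3 = 0
p1 ∧ ¬(p2 ⊃ p1) = 1/3 ∧ 0 = 0
(¬(p2 ⊃ p1) ∧ p1) ⊃ (p1 ∧ ¬(p2 ⊃ p1)) = 0 ⊃ 0 = 1
and checking the remaining 48 assignments likewise gives ≥ 1 in every case.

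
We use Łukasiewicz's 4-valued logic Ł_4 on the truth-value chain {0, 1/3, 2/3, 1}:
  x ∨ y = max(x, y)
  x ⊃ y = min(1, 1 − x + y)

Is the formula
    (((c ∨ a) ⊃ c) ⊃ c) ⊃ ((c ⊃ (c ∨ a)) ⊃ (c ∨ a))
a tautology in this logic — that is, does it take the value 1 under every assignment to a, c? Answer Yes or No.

Yes

a = 0, c = 0 ↦ 1
a = 0, c = 1/3 ↦ 1
a = 0, c = 2/3 ↦ 1
a = 0, c = 1 ↦ 1
a = 1/3, c = 0 ↦ 1
a = 1/3, c = 1/3 ↦ 1
a = 1/3, c = 2/3 ↦ 1
a = 1/3, c = 1 ↦ 1
a = 2/3, c = 0 ↦ 1
a = 2/3, c = 1/3 ↦ 1
a = 2/3, c = 2/3 ↦ 1
a = 2/3, c = 1 ↦ 1
a = 1, c = 0 ↦ 1
a = 1, c = 1/3 ↦ 1
a = 1, c = 2/3 ↦ 1
a = 1, c = 1 ↦ 1
Every assignment gives a value ≥ 1.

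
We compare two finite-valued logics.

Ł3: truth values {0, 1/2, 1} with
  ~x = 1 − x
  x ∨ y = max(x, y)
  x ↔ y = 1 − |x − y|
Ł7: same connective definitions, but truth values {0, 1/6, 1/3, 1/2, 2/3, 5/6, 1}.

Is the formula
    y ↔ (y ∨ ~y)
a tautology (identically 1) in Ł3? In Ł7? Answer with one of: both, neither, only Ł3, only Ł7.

neither

In Ł3: at y = 0 the value is 0 — not a tautology.
In Ł7: at y = 0 the value is 0 — not a tautology.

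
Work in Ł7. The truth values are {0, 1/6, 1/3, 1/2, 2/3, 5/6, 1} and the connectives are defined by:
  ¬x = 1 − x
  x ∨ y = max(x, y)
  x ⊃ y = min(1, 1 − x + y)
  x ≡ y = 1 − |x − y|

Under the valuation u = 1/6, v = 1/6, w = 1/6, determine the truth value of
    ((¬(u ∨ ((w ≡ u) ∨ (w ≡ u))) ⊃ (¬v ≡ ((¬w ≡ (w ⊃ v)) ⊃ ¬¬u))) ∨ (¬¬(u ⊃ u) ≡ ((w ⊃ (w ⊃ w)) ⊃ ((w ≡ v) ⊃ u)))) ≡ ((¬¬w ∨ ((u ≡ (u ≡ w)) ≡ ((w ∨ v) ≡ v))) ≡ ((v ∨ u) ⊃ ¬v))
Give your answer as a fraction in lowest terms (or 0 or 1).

w ≡ u = 1/6 ≡ 1/6 = 1
w ≡ u = 1/6 ≡ 1/6 = 1
(w ≡ u) ∨ (w ≡ u) = 1 ∨ 1 = 1
u ∨ ((w ≡ u) ∨ (w ≡ u)) = 1/6 ∨ 1 = 1
¬(u ∨ ((w ≡ u) ∨ (w ≡ u))) = ¬1 = 0
¬v = ¬1/6 = 5/6
¬w = ¬1/6 = 5/6
w ⊃ v = 1/6 ⊃ 1/6 = 1
¬w ≡ (w ⊃ v) = 5/6 ≡ 1 = 5/6
¬u = ¬1/6 = 5/6
¬¬u = ¬5/6 = 1/6
(¬w ≡ (w ⊃ v)) ⊃ ¬¬u = 5/6 ⊃ 1/6 = 1/3
¬v ≡ ((¬w ≡ (w ⊃ v)) ⊃ ¬¬u) = 5/6 ≡ 1/3 = 1/2
¬(u ∨ ((w ≡ u) ∨ (w ≡ u))) ⊃ (¬v ≡ ((¬w ≡ (w ⊃ v)) ⊃ ¬¬u)) = 0 ⊃ 1/2 = 1
u ⊃ u = 1/6 ⊃ 1/6 = 1
¬(u ⊃ u) = ¬1 = 0
¬¬(u ⊃ u) = ¬0 = 1
w ⊃ w = 1/6 ⊃ 1/6 = 1
w ⊃ (w ⊃ w) = 1/6 ⊃ 1 = 1
w ≡ v = 1/6 ≡ 1/6 = 1
(w ≡ v) ⊃ u = 1 ⊃ 1/6 = 1/6
(w ⊃ (w ⊃ w)) ⊃ ((w ≡ v) ⊃ u) = 1 ⊃ 1/6 = 1/6
¬¬(u ⊃ u) ≡ ((w ⊃ (w ⊃ w)) ⊃ ((w ≡ v) ⊃ u)) = 1 ≡ 1/6 = 1/6
(¬(u ∨ ((w ≡ u) ∨ (w ≡ u))) ⊃ (¬v ≡ ((¬w ≡ (w ⊃ v)) ⊃ ¬¬u))) ∨ (¬¬(u ⊃ u) ≡ ((w ⊃ (w ⊃ w)) ⊃ ((w ≡ v) ⊃ u))) = 1 ∨ 1/6 = 1
¬w = ¬1/6 = 5/6
¬¬w = ¬5/6 = 1/6
u ≡ w = 1/6 ≡ 1/6 = 1
u ≡ (u ≡ w) = 1/6 ≡ 1 = 1/6
w ∨ v = 1/6 ∨ 1/6 = 1/6
(w ∨ v) ≡ v = 1/6 ≡ 1/6 = 1
(u ≡ (u ≡ w)) ≡ ((w ∨ v) ≡ v) = 1/6 ≡ 1 = 1/6
¬¬w ∨ ((u ≡ (u ≡ w)) ≡ ((w ∨ v) ≡ v)) = 1/6 ∨ 1/6 = 1/6
v ∨ u = 1/6 ∨ 1/6 = 1/6
¬v = ¬1/6 = 5/6
(v ∨ u) ⊃ ¬v = 1/6 ⊃ 5/6 = 1
(¬¬w ∨ ((u ≡ (u ≡ w)) ≡ ((w ∨ v) ≡ v))) ≡ ((v ∨ u) ⊃ ¬v) = 1/6 ≡ 1 = 1/6
((¬(u ∨ ((w ≡ u) ∨ (w ≡ u))) ⊃ (¬v ≡ ((¬w ≡ (w ⊃ v)) ⊃ ¬¬u))) ∨ (¬¬(u ⊃ u) ≡ ((w ⊃ (w ⊃ w)) ⊃ ((w ≡ v) ⊃ u)))) ≡ ((¬¬w ∨ ((u ≡ (u ≡ w)) ≡ ((w ∨ v) ≡ v))) ≡ ((v ∨ u) ⊃ ¬v)) = 1 ≡ 1/6 = 1/6

1/6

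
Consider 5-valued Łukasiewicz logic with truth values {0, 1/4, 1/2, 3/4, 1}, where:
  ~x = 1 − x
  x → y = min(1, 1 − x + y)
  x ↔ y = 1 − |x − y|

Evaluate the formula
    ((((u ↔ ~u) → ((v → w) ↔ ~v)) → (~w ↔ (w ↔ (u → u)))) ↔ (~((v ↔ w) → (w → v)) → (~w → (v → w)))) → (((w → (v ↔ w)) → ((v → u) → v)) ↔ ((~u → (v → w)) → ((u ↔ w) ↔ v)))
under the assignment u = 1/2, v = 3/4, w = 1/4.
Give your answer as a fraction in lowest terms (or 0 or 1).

1

~u = ~1/2 = 1/2
u ↔ ~u = 1/2 ↔ 1/2 = 1
v → w = 3/4 → 1/4 = 1/2
~v = ~3/4 = 1/4
(v → w) ↔ ~v = 1/2 ↔ 1/4 = 3/4
(u ↔ ~u) → ((v → w) ↔ ~v) = 1 → 3/4 = 3/4
~w = ~1/4 = 3/4
u → u = 1/2 → 1/2 = 1
w ↔ (u → u) = 1/4 ↔ 1 = 1/4
~w ↔ (w ↔ (u → u)) = 3/4 ↔ 1/4 = 1/2
((u ↔ ~u) → ((v → w) ↔ ~v)) → (~w ↔ (w ↔ (u → u))) = 3/4 → 1/2 = 3/4
v ↔ w = 3/4 ↔ 1/4 = 1/2
w → v = 1/4 → 3/4 = 1
(v ↔ w) → (w → v) = 1/2 → 1 = 1
~((v ↔ w) → (w → v)) = ~1 = 0
~w = ~1/4 = 3/4
v → w = 3/4 → 1/4 = 1/2
~w → (v → w) = 3/4 → 1/2 = 3/4
~((v ↔ w) → (w → v)) → (~w → (v → w)) = 0 → 3/4 = 1
(((u ↔ ~u) → ((v → w) ↔ ~v)) → (~w ↔ (w ↔ (u → u)))) ↔ (~((v ↔ w) → (w → v)) → (~w → (v → w))) = 3/4 ↔ 1 = 3/4
v ↔ w = 3/4 ↔ 1/4 = 1/2
w → (v ↔ w) = 1/4 → 1/2 = 1
v → u = 3/4 → 1/2 = 3/4
(v → u) → v = 3/4 → 3/4 = 1
(w → (v ↔ w)) → ((v → u) → v) = 1 → 1 = 1
~u = ~1/2 = 1/2
v → w = 3/4 → 1/4 = 1/2
~u → (v → w) = 1/2 → 1/2 = 1
u ↔ w = 1/2 ↔ 1/4 = 3/4
(u ↔ w) ↔ v = 3/4 ↔ 3/4 = 1
(~u → (v → w)) → ((u ↔ w) ↔ v) = 1 → 1 = 1
((w → (v ↔ w)) → ((v → u) → v)) ↔ ((~u → (v → w)) → ((u ↔ w) ↔ v)) = 1 ↔ 1 = 1
((((u ↔ ~u) → ((v → w) ↔ ~v)) → (~w ↔ (w ↔ (u → u)))) ↔ (~((v ↔ w) → (w → v)) → (~w → (v → w)))) → (((w → (v ↔ w)) → ((v → u) → v)) ↔ ((~u → (v → w)) → ((u ↔ w) ↔ v))) = 3/4 → 1 = 1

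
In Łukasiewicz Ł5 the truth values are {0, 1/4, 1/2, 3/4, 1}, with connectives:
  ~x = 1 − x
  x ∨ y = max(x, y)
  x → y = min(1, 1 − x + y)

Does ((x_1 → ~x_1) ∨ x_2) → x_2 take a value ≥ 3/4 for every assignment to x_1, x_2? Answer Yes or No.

Counterexample: take x_1 = 0, x_2 = 0.
~x_1 = ~0 = 1
x_1 → ~x_1 = 0 → 1 = 1
(x_1 → ~x_1) ∨ x_2 = 1 ∨ 0 = 1
((x_1 → ~x_1) ∨ x_2) → x_2 = 1 → 0 = 0
This gives 0, which is below 3/4.

No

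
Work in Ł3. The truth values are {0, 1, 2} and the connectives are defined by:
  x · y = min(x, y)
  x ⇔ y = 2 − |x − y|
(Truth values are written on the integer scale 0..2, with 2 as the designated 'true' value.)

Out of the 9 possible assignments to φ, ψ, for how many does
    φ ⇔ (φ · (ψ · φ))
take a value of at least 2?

6

φ = 0, ψ = 0 ↦ 2  ≥
φ = 0, ψ = 1 ↦ 2  ≥
φ = 0, ψ = 2 ↦ 2  ≥
φ = 1, ψ = 0 ↦ 1  <
φ = 1, ψ = 1 ↦ 2  ≥
φ = 1, ψ = 2 ↦ 2  ≥
φ = 2, ψ = 0 ↦ 0  <
φ = 2, ψ = 1 ↦ 1  <
φ = 2, ψ = 2 ↦ 2  ≥
So 6 of the 9 assignments meet the threshold.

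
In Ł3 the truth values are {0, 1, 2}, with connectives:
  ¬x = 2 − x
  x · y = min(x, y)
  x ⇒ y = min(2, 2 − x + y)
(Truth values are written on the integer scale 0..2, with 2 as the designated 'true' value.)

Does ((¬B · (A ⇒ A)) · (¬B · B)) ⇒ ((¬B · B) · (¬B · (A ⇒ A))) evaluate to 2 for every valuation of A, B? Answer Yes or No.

Yes

A = 0, B = 0 ↦ 2
A = 0, B = 1 ↦ 2
A = 0, B = 2 ↦ 2
A = 1, B = 0 ↦ 2
A = 1, B = 1 ↦ 2
A = 1, B = 2 ↦ 2
A = 2, B = 0 ↦ 2
A = 2, B = 1 ↦ 2
A = 2, B = 2 ↦ 2
Every assignment gives a value ≥ 2.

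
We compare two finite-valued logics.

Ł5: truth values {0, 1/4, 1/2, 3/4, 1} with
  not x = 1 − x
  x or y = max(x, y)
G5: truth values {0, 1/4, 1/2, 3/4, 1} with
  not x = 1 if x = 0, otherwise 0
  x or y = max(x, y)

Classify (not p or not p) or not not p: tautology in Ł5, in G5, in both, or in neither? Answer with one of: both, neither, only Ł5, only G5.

In Ł5: at p = 1/4 the value is 3/4 — not a tautology.
In G5: every assignment gives 1 — tautology.

only G5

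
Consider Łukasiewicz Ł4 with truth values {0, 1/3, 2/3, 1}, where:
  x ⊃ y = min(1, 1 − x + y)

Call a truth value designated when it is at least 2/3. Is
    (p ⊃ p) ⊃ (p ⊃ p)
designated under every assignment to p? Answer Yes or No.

p = 0 ↦ 1
p = 1/3 ↦ 1
p = 2/3 ↦ 1
p = 1 ↦ 1
Every assignment gives a value ≥ 2/3.

Yes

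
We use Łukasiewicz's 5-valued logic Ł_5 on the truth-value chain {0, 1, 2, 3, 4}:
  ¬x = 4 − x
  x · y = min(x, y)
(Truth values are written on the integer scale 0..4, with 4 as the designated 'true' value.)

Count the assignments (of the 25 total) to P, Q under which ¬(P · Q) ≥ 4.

value 4: 9 assignments (counts)
value 3: 7 assignments
value 2: 5 assignments
value 1: 3 assignments
value 0: 1 assignment
So 9 of the 25 assignments meet the threshold.

9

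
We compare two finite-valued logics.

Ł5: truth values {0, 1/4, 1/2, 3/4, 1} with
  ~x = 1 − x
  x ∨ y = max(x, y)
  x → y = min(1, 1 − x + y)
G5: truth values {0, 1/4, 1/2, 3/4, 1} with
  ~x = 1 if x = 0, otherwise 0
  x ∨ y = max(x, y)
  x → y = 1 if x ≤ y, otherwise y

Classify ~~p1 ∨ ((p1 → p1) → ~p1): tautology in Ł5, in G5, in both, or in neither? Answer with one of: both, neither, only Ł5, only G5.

only G5

In Ł5: at p1 = 1/4 the value is 3/4 — not a tautology.
In G5: every assignment gives 1 — tautology.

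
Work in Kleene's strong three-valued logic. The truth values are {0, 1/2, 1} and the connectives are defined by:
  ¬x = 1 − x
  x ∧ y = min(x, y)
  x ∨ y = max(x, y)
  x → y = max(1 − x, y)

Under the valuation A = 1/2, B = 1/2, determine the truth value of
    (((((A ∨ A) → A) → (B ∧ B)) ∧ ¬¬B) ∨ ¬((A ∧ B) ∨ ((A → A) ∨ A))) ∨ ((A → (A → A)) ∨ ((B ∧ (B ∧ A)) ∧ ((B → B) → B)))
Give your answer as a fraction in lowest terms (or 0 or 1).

1/2

A ∨ A = 1/2 ∨ 1/2 = 1/2
(A ∨ A) → A = 1/2 → 1/2 = 1/2
B ∧ B = 1/2 ∧ 1/2 = 1/2
((A ∨ A) → A) → (B ∧ B) = 1/2 → 1/2 = 1/2
¬B = ¬1/2 = 1/2
¬¬B = ¬1/2 = 1/2
(((A ∨ A) → A) → (B ∧ B)) ∧ ¬¬B = 1/2 ∧ 1/2 = 1/2
A ∧ B = 1/2 ∧ 1/2 = 1/2
A → A = 1/2 → 1/2 = 1/2
(A → A) ∨ A = 1/2 ∨ 1/2 = 1/2
(A ∧ B) ∨ ((A → A) ∨ A) = 1/2 ∨ 1/2 = 1/2
¬((A ∧ B) ∨ ((A → A) ∨ A)) = ¬1/2 = 1/2
((((A ∨ A) → A) → (B ∧ B)) ∧ ¬¬B) ∨ ¬((A ∧ B) ∨ ((A → A) ∨ A)) = 1/2 ∨ 1/2 = 1/2
A → A = 1/2 → 1/2 = 1/2
A → (A → A) = 1/2 → 1/2 = 1/2
B ∧ A = 1/2 ∧ 1/2 = 1/2
B ∧ (B ∧ A) = 1/2 ∧ 1/2 = 1/2
B → B = 1/2 → 1/2 = 1/2
(B → B) → B = 1/2 → 1/2 = 1/2
(B ∧ (B ∧ A)) ∧ ((B → B) → B) = 1/2 ∧ 1/2 = 1/2
(A → (A → A)) ∨ ((B ∧ (B ∧ A)) ∧ ((B → B) → B)) = 1/2 ∨ 1/2 = 1/2
(((((A ∨ A) → A) → (B ∧ B)) ∧ ¬¬B) ∨ ¬((A ∧ B) ∨ ((A → A) ∨ A))) ∨ ((A → (A → A)) ∨ ((B ∧ (B ∧ A)) ∧ ((B → B) → B))) = 1/2 ∨ 1/2 = 1/2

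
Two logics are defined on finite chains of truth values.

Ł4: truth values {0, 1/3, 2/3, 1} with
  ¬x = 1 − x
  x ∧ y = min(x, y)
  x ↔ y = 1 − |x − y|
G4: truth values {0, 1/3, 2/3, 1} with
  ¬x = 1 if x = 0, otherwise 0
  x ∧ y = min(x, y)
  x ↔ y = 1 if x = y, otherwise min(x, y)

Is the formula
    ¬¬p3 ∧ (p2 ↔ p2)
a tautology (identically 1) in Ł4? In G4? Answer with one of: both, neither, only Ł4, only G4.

neither

In Ł4: at p2 = 0, p3 = 0 the value is 0 — not a tautology.
In G4: at p2 = 0, p3 = 0 the value is 0 — not a tautology.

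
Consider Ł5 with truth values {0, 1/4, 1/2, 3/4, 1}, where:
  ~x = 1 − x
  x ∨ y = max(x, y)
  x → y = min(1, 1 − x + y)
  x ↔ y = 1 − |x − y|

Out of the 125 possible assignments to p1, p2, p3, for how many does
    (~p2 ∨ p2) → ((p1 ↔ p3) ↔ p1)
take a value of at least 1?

value 1: 62 assignments (counts)
value 3/4: 29 assignments
value 1/2: 20 assignments
value 1/4: 10 assignments
value 0: 4 assignments
So 62 of the 125 assignments meet the threshold.

62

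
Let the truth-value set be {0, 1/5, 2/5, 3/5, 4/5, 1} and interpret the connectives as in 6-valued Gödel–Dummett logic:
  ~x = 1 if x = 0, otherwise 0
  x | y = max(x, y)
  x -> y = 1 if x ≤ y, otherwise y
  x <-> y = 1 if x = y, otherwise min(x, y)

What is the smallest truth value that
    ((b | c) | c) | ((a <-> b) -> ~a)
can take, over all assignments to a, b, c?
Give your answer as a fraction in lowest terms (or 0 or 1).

Take a = 1/5, b = 1/5, c = 0:
b | c = 1/5 | 0 = 1/5
(b | c) | c = 1/5 | 0 = 1/5
a <-> b = 1/5 <-> 1/5 = 1
~a = ~1/5 = 0
(a <-> b) -> ~a = 1 -> 0 = 0
((b | c) | c) | ((a <-> b) -> ~a) = 1/5 | 0 = 1/5
No assignment yields a value below 1/5, so this is the minimum.

1/5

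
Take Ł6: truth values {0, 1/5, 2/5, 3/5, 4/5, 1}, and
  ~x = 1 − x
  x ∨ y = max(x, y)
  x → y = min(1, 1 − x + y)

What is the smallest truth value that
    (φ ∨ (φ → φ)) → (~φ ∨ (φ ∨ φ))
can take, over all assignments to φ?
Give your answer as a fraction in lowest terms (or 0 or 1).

Take φ = 2/5:
φ → φ = 2/5 → 2/5 = 1
φ ∨ (φ → φ) = 2/5 ∨ 1 = 1
~φ = ~2/5 = 3/5
φ ∨ φ = 2/5 ∨ 2/5 = 2/5
~φ ∨ (φ ∨ φ) = 3/5 ∨ 2/5 = 3/5
(φ ∨ (φ → φ)) → (~φ ∨ (φ ∨ φ)) = 1 → 3/5 = 3/5
No assignment yields a value below 3/5, so this is the minimum.

3/5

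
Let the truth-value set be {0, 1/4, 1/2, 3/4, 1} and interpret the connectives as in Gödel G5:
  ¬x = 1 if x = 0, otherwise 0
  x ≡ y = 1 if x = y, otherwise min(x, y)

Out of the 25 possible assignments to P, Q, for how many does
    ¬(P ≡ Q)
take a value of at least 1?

value 1: 8 assignments (counts)
value 0: 17 assignments
So 8 of the 25 assignments meet the threshold.

8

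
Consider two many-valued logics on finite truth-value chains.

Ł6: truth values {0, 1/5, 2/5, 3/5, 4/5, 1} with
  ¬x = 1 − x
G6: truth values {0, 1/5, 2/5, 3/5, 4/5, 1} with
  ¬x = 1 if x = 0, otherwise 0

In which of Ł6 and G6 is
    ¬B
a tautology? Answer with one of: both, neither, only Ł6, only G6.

In Ł6: at B = 1/5 the value is 4/5 — not a tautology.
In G6: at B = 1/5 the value is 0 — not a tautology.

neither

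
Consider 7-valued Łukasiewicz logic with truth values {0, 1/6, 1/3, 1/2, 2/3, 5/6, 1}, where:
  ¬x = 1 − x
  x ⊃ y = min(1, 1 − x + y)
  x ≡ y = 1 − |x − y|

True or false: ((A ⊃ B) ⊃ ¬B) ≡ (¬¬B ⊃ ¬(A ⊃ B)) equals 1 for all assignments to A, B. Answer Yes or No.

Yes

At A = 1/3, B = 5/6, for instance:
A ⊃ B = 1/3 ⊃ 5/6 = 1
¬B = ¬5/6 = 1/6
(A ⊃ B) ⊃ ¬B = 1 ⊃ 1/6 = 1/6
¬¬B = ¬1/6 = 5/6
¬(A ⊃ B) = ¬1 = 0
¬¬B ⊃ ¬(A ⊃ B) = 5/6 ⊃ 0 = 1/6
((A ⊃ B) ⊃ ¬B) ≡ (¬¬B ⊃ ¬(A ⊃ B)) = 1/6 ≡ 1/6 = 1
and checking the remaining 48 assignments likewise gives ≥ 1 in every case.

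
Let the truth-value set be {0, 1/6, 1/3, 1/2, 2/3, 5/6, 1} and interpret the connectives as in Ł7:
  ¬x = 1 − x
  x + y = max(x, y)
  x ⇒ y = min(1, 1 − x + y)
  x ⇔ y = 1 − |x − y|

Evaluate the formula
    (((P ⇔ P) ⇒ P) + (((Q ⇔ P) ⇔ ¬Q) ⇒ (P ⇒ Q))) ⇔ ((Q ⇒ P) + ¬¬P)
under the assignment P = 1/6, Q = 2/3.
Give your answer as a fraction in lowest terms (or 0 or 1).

P ⇔ P = 1/6 ⇔ 1/6 = 1
(P ⇔ P) ⇒ P = 1 ⇒ 1/6 = 1/6
Q ⇔ P = 2/3 ⇔ 1/6 = 1/2
¬Q = ¬2/3 = 1/3
(Q ⇔ P) ⇔ ¬Q = 1/2 ⇔ 1/3 = 5/6
P ⇒ Q = 1/6 ⇒ 2/3 = 1
((Q ⇔ P) ⇔ ¬Q) ⇒ (P ⇒ Q) = 5/6 ⇒ 1 = 1
((P ⇔ P) ⇒ P) + (((Q ⇔ P) ⇔ ¬Q) ⇒ (P ⇒ Q)) = 1/6 + 1 = 1
Q ⇒ P = 2/3 ⇒ 1/6 = 1/2
¬P = ¬1/6 = 5/6
¬¬P = ¬5/6 = 1/6
(Q ⇒ P) + ¬¬P = 1/2 + 1/6 = 1/2
(((P ⇔ P) ⇒ P) + (((Q ⇔ P) ⇔ ¬Q) ⇒ (P ⇒ Q))) ⇔ ((Q ⇒ P) + ¬¬P) = 1 ⇔ 1/2 = 1/2

1/2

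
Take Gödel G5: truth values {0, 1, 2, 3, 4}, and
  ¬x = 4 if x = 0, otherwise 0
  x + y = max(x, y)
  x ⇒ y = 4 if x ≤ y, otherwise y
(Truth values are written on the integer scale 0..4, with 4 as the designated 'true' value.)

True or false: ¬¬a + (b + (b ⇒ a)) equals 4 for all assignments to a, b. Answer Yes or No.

No

Counterexample: take a = 0, b = 1.
¬a = ¬0 = 4
¬¬a = ¬4 = 0
b ⇒ a = 1 ⇒ 0 = 0
b + (b ⇒ a) = 1 + 0 = 1
¬¬a + (b + (b ⇒ a)) = 0 + 1 = 1
This gives 1 ≠ 4.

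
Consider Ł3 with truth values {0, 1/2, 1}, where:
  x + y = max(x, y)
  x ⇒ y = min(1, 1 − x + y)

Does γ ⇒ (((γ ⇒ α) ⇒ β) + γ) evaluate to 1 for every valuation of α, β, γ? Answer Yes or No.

At α = 1, β = 1/2, γ = 0, for instance:
γ ⇒ α = 0 ⇒ 1 = 1
(γ ⇒ α) ⇒ β = 1 ⇒ 1/2 = 1/2
((γ ⇒ α) ⇒ β) + γ = 1/2 + 0 = 1/2
γ ⇒ (((γ ⇒ α) ⇒ β) + γ) = 0 ⇒ 1/2 = 1
and checking the remaining 26 assignments likewise gives ≥ 1 in every case.

Yes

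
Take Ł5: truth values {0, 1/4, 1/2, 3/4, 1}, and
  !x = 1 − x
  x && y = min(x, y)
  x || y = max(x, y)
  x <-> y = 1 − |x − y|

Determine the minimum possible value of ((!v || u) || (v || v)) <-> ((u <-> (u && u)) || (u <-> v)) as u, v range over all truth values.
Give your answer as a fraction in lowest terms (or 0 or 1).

Take u = 0, v = 1/2:
!v = !1/2 = 1/2
!v || u = 1/2 || 0 = 1/2
v || v = 1/2 || 1/2 = 1/2
(!v || u) || (v || v) = 1/2 || 1/2 = 1/2
u && u = 0 && 0 = 0
u <-> (u && u) = 0 <-> 0 = 1
u <-> v = 0 <-> 1/2 = 1/2
(u <-> (u && u)) || (u <-> v) = 1 || 1/2 = 1
((!v || u) || (v || v)) <-> ((u <-> (u && u)) || (u <-> v)) = 1/2 <-> 1 = 1/2
No assignment yields a value below 1/2, so this is the minimum.

1/2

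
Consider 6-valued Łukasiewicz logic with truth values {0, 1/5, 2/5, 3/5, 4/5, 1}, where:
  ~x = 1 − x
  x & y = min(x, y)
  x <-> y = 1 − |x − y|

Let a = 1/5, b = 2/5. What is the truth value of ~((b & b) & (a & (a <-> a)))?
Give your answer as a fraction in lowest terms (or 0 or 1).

4/5

b & b = 2/5 & 2/5 = 2/5
a <-> a = 1/5 <-> 1/5 = 1
a & (a <-> a) = 1/5 & 1 = 1/5
(b & b) & (a & (a <-> a)) = 2/5 & 1/5 = 1/5
~((b & b) & (a & (a <-> a))) = ~1/5 = 4/5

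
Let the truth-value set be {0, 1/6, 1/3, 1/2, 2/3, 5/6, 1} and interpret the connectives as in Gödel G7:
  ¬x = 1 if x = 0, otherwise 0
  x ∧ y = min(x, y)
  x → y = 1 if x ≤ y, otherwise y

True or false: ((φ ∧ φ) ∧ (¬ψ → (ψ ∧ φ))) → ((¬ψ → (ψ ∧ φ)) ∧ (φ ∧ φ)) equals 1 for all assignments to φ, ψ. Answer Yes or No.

At φ = 2/3, ψ = 1/6, for instance:
φ ∧ φ = 2/3 ∧ 2/3 = 2/3
¬ψ = ¬1/6 = 0
ψ ∧ φ = 1/6 ∧ 2/3 = 1/6
¬ψ → (ψ ∧ φ) = 0 → 1/6 = 1
(φ ∧ φ) ∧ (¬ψ → (ψ ∧ φ)) = 2/3 ∧ 1 = 2/3
(¬ψ → (ψ ∧ φ)) ∧ (φ ∧ φ) = 1 ∧ 2/3 = 2/3
((φ ∧ φ) ∧ (¬ψ → (ψ ∧ φ))) → ((¬ψ → (ψ ∧ φ)) ∧ (φ ∧ φ)) = 2/3 → 2/3 = 1
and checking the remaining 48 assignments likewise gives ≥ 1 in every case.

Yes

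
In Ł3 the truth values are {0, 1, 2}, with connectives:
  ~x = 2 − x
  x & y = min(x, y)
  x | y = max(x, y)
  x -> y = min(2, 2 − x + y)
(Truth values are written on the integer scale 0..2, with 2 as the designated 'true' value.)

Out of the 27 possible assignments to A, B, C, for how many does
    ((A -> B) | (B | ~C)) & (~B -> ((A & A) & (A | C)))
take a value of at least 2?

14

value 2: 14 assignments (counts)
value 1: 9 assignments
value 0: 4 assignments
So 14 of the 27 assignments meet the threshold.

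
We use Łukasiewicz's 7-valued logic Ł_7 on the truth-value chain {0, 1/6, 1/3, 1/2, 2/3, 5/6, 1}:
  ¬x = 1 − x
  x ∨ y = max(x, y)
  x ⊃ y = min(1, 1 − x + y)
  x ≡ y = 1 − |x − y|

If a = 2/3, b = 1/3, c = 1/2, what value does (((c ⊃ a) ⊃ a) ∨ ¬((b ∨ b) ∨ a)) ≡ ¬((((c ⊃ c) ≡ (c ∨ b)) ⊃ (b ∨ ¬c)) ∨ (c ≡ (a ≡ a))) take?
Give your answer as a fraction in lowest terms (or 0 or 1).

c ⊃ a = 1/2 ⊃ 2/3 = 1
(c ⊃ a) ⊃ a = 1 ⊃ 2/3 = 2/3
b ∨ b = 1/3 ∨ 1/3 = 1/3
(b ∨ b) ∨ a = 1/3 ∨ 2/3 = 2/3
¬((b ∨ b) ∨ a) = ¬2/3 = 1/3
((c ⊃ a) ⊃ a) ∨ ¬((b ∨ b) ∨ a) = 2/3 ∨ 1/3 = 2/3
c ⊃ c = 1/2 ⊃ 1/2 = 1
c ∨ b = 1/2 ∨ 1/3 = 1/2
(c ⊃ c) ≡ (c ∨ b) = 1 ≡ 1/2 = 1/2
¬c = ¬1/2 = 1/2
b ∨ ¬c = 1/3 ∨ 1/2 = 1/2
((c ⊃ c) ≡ (c ∨ b)) ⊃ (b ∨ ¬c) = 1/2 ⊃ 1/2 = 1
a ≡ a = 2/3 ≡ 2/3 = 1
c ≡ (a ≡ a) = 1/2 ≡ 1 = 1/2
(((c ⊃ c) ≡ (c ∨ b)) ⊃ (b ∨ ¬c)) ∨ (c ≡ (a ≡ a)) = 1 ∨ 1/2 = 1
¬((((c ⊃ c) ≡ (c ∨ b)) ⊃ (b ∨ ¬c)) ∨ (c ≡ (a ≡ a))) = ¬1 = 0
(((c ⊃ a) ⊃ a) ∨ ¬((b ∨ b) ∨ a)) ≡ ¬((((c ⊃ c) ≡ (c ∨ b)) ⊃ (b ∨ ¬c)) ∨ (c ≡ (a ≡ a))) = 2/3 ≡ 0 = 1/3

1/3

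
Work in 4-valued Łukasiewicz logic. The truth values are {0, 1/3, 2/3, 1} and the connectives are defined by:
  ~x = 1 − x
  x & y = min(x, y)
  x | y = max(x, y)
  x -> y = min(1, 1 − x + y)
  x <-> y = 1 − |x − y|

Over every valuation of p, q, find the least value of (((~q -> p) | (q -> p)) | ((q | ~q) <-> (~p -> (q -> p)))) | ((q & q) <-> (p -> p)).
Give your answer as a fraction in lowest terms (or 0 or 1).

2/3

Take p = 0, q = 2/3:
~q = ~2/3 = 1/3
~q -> p = 1/3 -> 0 = 2/3
q -> p = 2/3 -> 0 = 1/3
(~q -> p) | (q -> p) = 2/3 | 1/3 = 2/3
~q = ~2/3 = 1/3
q | ~q = 2/3 | 1/3 = 2/3
~p = ~0 = 1
q -> p = 2/3 -> 0 = 1/3
~p -> (q -> p) = 1 -> 1/3 = 1/3
(q | ~q) <-> (~p -> (q -> p)) = 2/3 <-> 1/3 = 2/3
((~q -> p) | (q -> p)) | ((q | ~q) <-> (~p -> (q -> p))) = 2/3 | 2/3 = 2/3
q & q = 2/3 & 2/3 = 2/3
p -> p = 0 -> 0 = 1
(q & q) <-> (p -> p) = 2/3 <-> 1 = 2/3
(((~q -> p) | (q -> p)) | ((q | ~q) <-> (~p -> (q -> p)))) | ((q & q) <-> (p -> p)) = 2/3 | 2/3 = 2/3
No assignment yields a value below 2/3, so this is the minimum.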